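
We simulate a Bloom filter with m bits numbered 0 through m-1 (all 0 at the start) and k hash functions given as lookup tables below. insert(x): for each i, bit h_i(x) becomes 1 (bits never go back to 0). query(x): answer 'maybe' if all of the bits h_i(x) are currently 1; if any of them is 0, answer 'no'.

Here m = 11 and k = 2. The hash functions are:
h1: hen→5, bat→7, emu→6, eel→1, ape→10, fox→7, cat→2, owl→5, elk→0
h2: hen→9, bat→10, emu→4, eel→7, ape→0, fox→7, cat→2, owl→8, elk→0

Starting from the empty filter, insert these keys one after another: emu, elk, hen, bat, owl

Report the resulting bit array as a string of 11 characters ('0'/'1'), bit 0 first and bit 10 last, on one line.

Start: bits=00000000000
After insert 'emu': sets bits 4 6 -> bits=00001010000
After insert 'elk': sets bits 0 -> bits=10001010000
After insert 'hen': sets bits 5 9 -> bits=10001110010
After insert 'bat': sets bits 7 10 -> bits=10001111011
After insert 'owl': sets bits 5 8 -> bits=10001111111

Answer: 10001111111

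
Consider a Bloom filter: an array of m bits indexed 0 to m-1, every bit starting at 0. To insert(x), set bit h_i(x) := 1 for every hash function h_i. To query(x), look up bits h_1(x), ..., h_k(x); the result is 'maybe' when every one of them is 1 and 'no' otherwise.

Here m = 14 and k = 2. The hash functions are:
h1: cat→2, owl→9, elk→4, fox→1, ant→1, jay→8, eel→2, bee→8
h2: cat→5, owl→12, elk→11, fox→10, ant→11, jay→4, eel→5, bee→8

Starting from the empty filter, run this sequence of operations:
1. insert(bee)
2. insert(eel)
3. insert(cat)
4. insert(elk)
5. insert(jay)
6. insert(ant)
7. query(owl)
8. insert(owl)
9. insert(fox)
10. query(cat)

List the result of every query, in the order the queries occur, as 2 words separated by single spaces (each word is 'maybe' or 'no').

Start: bits=00000000000000
Op 1: insert bee -> sets bits 8 -> bits=00000000100000
Op 2: insert eel -> sets bits 2 5 -> bits=00100100100000
Op 3: insert cat -> sets bits 2 5 -> bits=00100100100000
Op 4: insert elk -> sets bits 4 11 -> bits=00101100100100
Op 5: insert jay -> sets bits 4 8 -> bits=00101100100100
Op 6: insert ant -> sets bits 1 11 -> bits=01101100100100
Op 7: query owl -> checks bit9=0, bit12=0 (has a 0) -> no
Op 8: insert owl -> sets bits 9 12 -> bits=01101100110110
Op 9: insert fox -> sets bits 1 10 -> bits=01101100111110
Op 10: query cat -> checks bit2=1, bit5=1 (all 1) -> maybe
Query results in order: no maybe

Answer: no maybe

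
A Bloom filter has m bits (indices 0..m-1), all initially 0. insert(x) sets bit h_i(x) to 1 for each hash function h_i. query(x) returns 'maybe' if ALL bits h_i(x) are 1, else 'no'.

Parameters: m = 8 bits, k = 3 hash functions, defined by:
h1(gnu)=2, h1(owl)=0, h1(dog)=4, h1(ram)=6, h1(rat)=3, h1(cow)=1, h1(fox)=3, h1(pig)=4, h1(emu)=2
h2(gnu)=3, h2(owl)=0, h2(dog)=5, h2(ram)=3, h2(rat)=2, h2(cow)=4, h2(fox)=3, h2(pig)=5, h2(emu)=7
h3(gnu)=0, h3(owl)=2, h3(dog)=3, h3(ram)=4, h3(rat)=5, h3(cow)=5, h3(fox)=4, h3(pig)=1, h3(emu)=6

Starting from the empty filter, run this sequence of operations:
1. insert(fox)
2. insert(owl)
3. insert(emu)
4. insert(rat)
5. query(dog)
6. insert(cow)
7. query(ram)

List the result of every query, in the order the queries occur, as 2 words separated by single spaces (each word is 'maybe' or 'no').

Answer: maybe maybe

Derivation:
Start: bits=00000000
Op 1: insert fox -> sets bits 3 4 -> bits=00011000
Op 2: insert owl -> sets bits 0 2 -> bits=10111000
Op 3: insert emu -> sets bits 2 6 7 -> bits=10111011
Op 4: insert rat -> sets bits 2 3 5 -> bits=10111111
Op 5: query dog -> checks bit3=1, bit4=1, bit5=1 (all 1) -> maybe
Op 6: insert cow -> sets bits 1 4 5 -> bits=11111111
Op 7: query ram -> checks bit3=1, bit4=1, bit6=1 (all 1) -> maybe
Query results in order: maybe maybe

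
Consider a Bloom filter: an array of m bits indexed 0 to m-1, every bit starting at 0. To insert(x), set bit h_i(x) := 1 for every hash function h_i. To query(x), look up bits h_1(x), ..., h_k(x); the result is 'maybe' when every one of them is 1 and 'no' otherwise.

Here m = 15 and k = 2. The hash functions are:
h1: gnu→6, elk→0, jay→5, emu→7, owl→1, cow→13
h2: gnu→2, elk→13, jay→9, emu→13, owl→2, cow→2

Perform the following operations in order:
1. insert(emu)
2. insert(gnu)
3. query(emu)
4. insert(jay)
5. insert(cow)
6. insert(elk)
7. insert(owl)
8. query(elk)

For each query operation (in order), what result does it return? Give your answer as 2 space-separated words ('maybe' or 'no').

Start: bits=000000000000000
Op 1: insert emu -> sets bits 7 13 -> bits=000000010000010
Op 2: insert gnu -> sets bits 2 6 -> bits=001000110000010
Op 3: query emu -> checks bit7=1, bit13=1 (all 1) -> maybe
Op 4: insert jay -> sets bits 5 9 -> bits=001001110100010
Op 5: insert cow -> sets bits 2 13 -> bits=001001110100010
Op 6: insert elk -> sets bits 0 13 -> bits=101001110100010
Op 7: insert owl -> sets bits 1 2 -> bits=111001110100010
Op 8: query elk -> checks bit0=1, bit13=1 (all 1) -> maybe
Query results in order: maybe maybe

Answer: maybe maybe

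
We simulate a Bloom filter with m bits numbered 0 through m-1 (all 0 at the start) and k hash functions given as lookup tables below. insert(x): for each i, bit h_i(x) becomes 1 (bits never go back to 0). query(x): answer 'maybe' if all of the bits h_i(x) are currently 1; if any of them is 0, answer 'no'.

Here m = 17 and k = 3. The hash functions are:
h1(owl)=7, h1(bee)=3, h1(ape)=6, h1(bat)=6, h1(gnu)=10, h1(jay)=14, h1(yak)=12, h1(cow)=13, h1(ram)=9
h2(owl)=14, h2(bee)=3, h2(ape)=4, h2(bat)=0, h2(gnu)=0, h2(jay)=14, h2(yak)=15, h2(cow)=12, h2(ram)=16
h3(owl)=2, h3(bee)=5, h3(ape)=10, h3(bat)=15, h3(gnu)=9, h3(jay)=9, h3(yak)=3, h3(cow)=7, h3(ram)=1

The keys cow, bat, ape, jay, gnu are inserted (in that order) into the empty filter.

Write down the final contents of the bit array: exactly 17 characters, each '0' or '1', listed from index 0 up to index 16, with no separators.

Answer: 10001011011011110

Derivation:
Start: bits=00000000000000000
After insert 'cow': sets bits 7 12 13 -> bits=00000001000011000
After insert 'bat': sets bits 0 6 15 -> bits=10000011000011010
After insert 'ape': sets bits 4 6 10 -> bits=10001011001011010
After insert 'jay': sets bits 9 14 -> bits=10001011011011110
After insert 'gnu': sets bits 0 9 10 -> bits=10001011011011110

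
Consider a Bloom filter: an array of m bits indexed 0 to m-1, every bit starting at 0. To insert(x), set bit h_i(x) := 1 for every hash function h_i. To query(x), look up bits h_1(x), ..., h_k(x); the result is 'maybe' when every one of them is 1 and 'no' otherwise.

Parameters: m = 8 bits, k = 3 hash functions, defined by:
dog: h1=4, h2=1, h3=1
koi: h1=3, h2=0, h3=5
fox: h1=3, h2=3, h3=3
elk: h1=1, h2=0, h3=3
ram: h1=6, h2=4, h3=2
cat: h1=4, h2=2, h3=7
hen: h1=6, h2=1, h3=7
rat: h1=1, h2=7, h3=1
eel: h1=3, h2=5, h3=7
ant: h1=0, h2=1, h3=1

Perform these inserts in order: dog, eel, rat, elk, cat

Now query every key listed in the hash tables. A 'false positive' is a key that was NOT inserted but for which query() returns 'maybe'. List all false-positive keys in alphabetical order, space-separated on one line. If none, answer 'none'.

Answer: ant fox koi

Derivation:
Start: bits=00000000
After insert 'dog': sets bits 1 4 -> bits=01001000
After insert 'eel': sets bits 3 5 7 -> bits=01011101
After insert 'rat': sets bits 1 7 -> bits=01011101
After insert 'elk': sets bits 0 1 3 -> bits=11011101
After insert 'cat': sets bits 2 4 7 -> bits=11111101
Not inserted: ant fox hen koi ram — query each against bits=11111101:
query ant: checks bit0=1, bit1=1 (all 1) -> maybe => FALSE POSITIVE
query fox: checks bit3=1 (all 1) -> maybe => FALSE POSITIVE
query hen: checks bit1=1, bit6=0, bit7=1 (has a 0) -> no => not a false positive
query koi: checks bit0=1, bit3=1, bit5=1 (all 1) -> maybe => FALSE POSITIVE
query ram: checks bit2=1, bit4=1, bit6=0 (has a 0) -> no => not a false positive
False positives (alphabetical): ant fox koi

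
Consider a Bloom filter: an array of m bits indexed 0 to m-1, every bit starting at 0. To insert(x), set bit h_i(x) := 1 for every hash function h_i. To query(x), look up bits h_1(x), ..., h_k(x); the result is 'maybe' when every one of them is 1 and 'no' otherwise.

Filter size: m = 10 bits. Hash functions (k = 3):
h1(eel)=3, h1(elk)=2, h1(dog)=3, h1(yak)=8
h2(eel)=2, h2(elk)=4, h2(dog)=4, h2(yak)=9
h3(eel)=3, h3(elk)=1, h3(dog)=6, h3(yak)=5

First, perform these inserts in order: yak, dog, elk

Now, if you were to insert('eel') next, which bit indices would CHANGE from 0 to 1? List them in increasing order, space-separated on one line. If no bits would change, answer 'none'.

Start: bits=0000000000
After insert 'yak': sets bits 5 8 9 -> bits=0000010011
After insert 'dog': sets bits 3 4 6 -> bits=0001111011
After insert 'elk': sets bits 1 2 4 -> bits=0111111011
insert 'eel' would touch bits 2 3; currently bit2=1, bit3=1
Bits that are 0 among those (would change 0->1): none

Answer: none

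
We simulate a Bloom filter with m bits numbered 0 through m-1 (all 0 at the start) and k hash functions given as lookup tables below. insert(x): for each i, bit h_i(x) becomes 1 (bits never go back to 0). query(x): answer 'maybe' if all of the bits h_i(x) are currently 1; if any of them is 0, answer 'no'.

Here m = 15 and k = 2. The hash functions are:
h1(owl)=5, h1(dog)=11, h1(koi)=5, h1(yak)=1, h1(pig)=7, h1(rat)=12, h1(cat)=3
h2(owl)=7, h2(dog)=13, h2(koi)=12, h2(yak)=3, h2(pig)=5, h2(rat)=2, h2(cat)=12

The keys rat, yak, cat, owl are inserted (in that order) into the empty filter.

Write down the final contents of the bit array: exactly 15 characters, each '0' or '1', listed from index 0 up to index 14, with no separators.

Start: bits=000000000000000
After insert 'rat': sets bits 2 12 -> bits=001000000000100
After insert 'yak': sets bits 1 3 -> bits=011100000000100
After insert 'cat': sets bits 3 12 -> bits=011100000000100
After insert 'owl': sets bits 5 7 -> bits=011101010000100

Answer: 011101010000100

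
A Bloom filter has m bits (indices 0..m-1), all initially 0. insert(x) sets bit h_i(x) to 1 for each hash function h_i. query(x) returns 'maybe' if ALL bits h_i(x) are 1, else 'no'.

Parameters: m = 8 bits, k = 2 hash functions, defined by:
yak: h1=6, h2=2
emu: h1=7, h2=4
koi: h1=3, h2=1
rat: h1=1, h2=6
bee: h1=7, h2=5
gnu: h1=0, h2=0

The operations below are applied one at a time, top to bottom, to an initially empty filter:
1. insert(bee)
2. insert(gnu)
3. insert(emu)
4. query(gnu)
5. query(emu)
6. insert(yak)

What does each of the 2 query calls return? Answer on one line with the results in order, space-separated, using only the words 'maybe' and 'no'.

Answer: maybe maybe

Derivation:
Start: bits=00000000
Op 1: insert bee -> sets bits 5 7 -> bits=00000101
Op 2: insert gnu -> sets bits 0 -> bits=10000101
Op 3: insert emu -> sets bits 4 7 -> bits=10001101
Op 4: query gnu -> checks bit0=1 (all 1) -> maybe
Op 5: query emu -> checks bit4=1, bit7=1 (all 1) -> maybe
Op 6: insert yak -> sets bits 2 6 -> bits=10101111
Query results in order: maybe maybe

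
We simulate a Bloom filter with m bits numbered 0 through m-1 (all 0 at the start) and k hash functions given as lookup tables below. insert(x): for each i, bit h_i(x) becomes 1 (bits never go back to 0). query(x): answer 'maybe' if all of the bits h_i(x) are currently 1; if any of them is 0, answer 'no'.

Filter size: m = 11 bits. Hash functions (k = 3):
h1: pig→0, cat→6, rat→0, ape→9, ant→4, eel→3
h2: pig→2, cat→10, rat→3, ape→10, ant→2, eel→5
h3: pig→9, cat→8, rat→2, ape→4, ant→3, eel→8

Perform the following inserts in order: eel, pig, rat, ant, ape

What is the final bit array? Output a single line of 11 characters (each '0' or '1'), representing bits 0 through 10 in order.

Answer: 10111100111

Derivation:
Start: bits=00000000000
After insert 'eel': sets bits 3 5 8 -> bits=00010100100
After insert 'pig': sets bits 0 2 9 -> bits=10110100110
After insert 'rat': sets bits 0 2 3 -> bits=10110100110
After insert 'ant': sets bits 2 3 4 -> bits=10111100110
After insert 'ape': sets bits 4 9 10 -> bits=10111100111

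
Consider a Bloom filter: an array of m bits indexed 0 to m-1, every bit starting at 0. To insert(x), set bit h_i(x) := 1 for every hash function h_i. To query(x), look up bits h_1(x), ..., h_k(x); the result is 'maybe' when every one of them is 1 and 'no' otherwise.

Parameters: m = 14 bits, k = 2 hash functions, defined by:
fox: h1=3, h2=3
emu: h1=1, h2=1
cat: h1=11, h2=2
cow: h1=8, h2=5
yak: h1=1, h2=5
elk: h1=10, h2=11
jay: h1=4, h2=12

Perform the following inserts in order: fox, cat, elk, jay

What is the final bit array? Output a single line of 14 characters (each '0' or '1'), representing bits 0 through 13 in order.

Answer: 00111000001110

Derivation:
Start: bits=00000000000000
After insert 'fox': sets bits 3 -> bits=00010000000000
After insert 'cat': sets bits 2 11 -> bits=00110000000100
After insert 'elk': sets bits 10 11 -> bits=00110000001100
After insert 'jay': sets bits 4 12 -> bits=00111000001110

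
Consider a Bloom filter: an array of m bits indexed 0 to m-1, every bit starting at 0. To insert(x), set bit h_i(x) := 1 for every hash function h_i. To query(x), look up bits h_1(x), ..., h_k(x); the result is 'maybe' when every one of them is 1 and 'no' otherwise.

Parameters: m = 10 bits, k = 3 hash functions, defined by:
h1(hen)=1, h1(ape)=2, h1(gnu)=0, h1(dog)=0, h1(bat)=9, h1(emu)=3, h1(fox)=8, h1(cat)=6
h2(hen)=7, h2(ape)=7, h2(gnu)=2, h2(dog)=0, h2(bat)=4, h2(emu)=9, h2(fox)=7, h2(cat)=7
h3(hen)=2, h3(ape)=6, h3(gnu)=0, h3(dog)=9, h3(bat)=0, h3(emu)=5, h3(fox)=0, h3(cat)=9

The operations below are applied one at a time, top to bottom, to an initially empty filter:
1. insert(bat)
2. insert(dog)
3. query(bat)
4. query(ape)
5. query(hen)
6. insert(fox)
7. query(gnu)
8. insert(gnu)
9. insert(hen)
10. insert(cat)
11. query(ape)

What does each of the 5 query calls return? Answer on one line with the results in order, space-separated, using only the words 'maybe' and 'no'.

Start: bits=0000000000
Op 1: insert bat -> sets bits 0 4 9 -> bits=1000100001
Op 2: insert dog -> sets bits 0 9 -> bits=1000100001
Op 3: query bat -> checks bit0=1, bit4=1, bit9=1 (all 1) -> maybe
Op 4: query ape -> checks bit2=0, bit6=0, bit7=0 (has a 0) -> no
Op 5: query hen -> checks bit1=0, bit2=0, bit7=0 (has a 0) -> no
Op 6: insert fox -> sets bits 0 7 8 -> bits=1000100111
Op 7: query gnu -> checks bit0=1, bit2=0 (has a 0) -> no
Op 8: insert gnu -> sets bits 0 2 -> bits=1010100111
Op 9: insert hen -> sets bits 1 2 7 -> bits=1110100111
Op 10: insert cat -> sets bits 6 7 9 -> bits=1110101111
Op 11: query ape -> checks bit2=1, bit6=1, bit7=1 (all 1) -> maybe
Query results in order: maybe no no no maybe

Answer: maybe no no no maybe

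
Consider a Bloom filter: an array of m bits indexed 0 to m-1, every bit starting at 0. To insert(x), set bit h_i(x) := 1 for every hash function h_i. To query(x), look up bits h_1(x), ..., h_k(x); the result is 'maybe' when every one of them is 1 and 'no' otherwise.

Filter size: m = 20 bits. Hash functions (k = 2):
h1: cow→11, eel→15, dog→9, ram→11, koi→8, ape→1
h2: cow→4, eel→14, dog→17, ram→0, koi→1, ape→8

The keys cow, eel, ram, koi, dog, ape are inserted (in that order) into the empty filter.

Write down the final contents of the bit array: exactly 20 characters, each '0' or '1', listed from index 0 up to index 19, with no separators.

Start: bits=00000000000000000000
After insert 'cow': sets bits 4 11 -> bits=00001000000100000000
After insert 'eel': sets bits 14 15 -> bits=00001000000100110000
After insert 'ram': sets bits 0 11 -> bits=10001000000100110000
After insert 'koi': sets bits 1 8 -> bits=11001000100100110000
After insert 'dog': sets bits 9 17 -> bits=11001000110100110100
After insert 'ape': sets bits 1 8 -> bits=11001000110100110100

Answer: 11001000110100110100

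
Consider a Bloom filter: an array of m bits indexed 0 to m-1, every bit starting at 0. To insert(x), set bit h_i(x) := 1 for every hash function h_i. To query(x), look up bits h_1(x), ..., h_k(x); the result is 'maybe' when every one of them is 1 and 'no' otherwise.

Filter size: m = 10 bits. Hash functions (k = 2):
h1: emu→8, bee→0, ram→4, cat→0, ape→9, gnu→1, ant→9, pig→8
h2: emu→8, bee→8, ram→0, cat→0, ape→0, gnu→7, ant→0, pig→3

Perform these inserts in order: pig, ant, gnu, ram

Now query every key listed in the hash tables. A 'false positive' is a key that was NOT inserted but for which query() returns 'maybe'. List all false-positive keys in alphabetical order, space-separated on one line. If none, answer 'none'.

Start: bits=0000000000
After insert 'pig': sets bits 3 8 -> bits=0001000010
After insert 'ant': sets bits 0 9 -> bits=1001000011
After insert 'gnu': sets bits 1 7 -> bits=1101000111
After insert 'ram': sets bits 0 4 -> bits=1101100111
Not inserted: ape bee cat emu — query each against bits=1101100111:
query ape: checks bit0=1, bit9=1 (all 1) -> maybe => FALSE POSITIVE
query bee: checks bit0=1, bit8=1 (all 1) -> maybe => FALSE POSITIVE
query cat: checks bit0=1 (all 1) -> maybe => FALSE POSITIVE
query emu: checks bit8=1 (all 1) -> maybe => FALSE POSITIVE
False positives (alphabetical): ape bee cat emu

Answer: ape bee cat emu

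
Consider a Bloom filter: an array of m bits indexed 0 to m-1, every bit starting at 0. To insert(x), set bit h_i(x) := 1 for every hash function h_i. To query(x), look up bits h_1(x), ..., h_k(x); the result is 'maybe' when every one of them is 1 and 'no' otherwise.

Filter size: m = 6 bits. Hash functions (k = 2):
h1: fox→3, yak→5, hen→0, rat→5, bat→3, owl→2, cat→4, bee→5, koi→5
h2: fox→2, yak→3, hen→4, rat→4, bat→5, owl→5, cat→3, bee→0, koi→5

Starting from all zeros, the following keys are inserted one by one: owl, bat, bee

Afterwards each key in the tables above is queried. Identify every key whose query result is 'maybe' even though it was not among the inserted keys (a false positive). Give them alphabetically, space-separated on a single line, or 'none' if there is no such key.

Start: bits=000000
After insert 'owl': sets bits 2 5 -> bits=001001
After insert 'bat': sets bits 3 5 -> bits=001101
After insert 'bee': sets bits 0 5 -> bits=101101
Not inserted: cat fox hen koi rat yak — query each against bits=101101:
query cat: checks bit3=1, bit4=0 (has a 0) -> no => not a false positive
query fox: checks bit2=1, bit3=1 (all 1) -> maybe => FALSE POSITIVE
query hen: checks bit0=1, bit4=0 (has a 0) -> no => not a false positive
query koi: checks bit5=1 (all 1) -> maybe => FALSE POSITIVE
query rat: checks bit4=0, bit5=1 (has a 0) -> no => not a false positive
query yak: checks bit3=1, bit5=1 (all 1) -> maybe => FALSE POSITIVE
False positives (alphabetical): fox koi yak

Answer: fox koi yak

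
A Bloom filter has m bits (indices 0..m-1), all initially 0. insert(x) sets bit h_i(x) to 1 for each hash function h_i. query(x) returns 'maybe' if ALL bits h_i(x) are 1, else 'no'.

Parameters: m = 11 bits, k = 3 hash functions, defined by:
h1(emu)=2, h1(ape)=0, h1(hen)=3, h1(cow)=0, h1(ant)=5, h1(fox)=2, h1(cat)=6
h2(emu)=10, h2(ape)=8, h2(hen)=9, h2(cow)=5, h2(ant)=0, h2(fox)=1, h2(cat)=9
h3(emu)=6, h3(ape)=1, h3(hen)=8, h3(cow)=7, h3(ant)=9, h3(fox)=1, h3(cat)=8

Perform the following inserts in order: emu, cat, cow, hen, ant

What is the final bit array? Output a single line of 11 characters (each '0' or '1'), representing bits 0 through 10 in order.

Start: bits=00000000000
After insert 'emu': sets bits 2 6 10 -> bits=00100010001
After insert 'cat': sets bits 6 8 9 -> bits=00100010111
After insert 'cow': sets bits 0 5 7 -> bits=10100111111
After insert 'hen': sets bits 3 8 9 -> bits=10110111111
After insert 'ant': sets bits 0 5 9 -> bits=10110111111

Answer: 10110111111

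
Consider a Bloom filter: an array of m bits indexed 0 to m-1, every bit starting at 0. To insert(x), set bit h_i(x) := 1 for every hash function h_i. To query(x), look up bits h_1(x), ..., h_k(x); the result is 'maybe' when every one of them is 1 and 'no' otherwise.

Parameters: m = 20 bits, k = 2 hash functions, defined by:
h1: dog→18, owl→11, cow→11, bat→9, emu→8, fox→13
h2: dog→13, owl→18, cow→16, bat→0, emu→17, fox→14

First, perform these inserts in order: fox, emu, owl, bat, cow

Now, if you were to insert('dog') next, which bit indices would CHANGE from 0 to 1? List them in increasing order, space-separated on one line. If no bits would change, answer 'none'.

Answer: none

Derivation:
Start: bits=00000000000000000000
After insert 'fox': sets bits 13 14 -> bits=00000000000001100000
After insert 'emu': sets bits 8 17 -> bits=00000000100001100100
After insert 'owl': sets bits 11 18 -> bits=00000000100101100110
After insert 'bat': sets bits 0 9 -> bits=10000000110101100110
After insert 'cow': sets bits 11 16 -> bits=10000000110101101110
insert 'dog' would touch bits 13 18; currently bit13=1, bit18=1
Bits that are 0 among those (would change 0->1): none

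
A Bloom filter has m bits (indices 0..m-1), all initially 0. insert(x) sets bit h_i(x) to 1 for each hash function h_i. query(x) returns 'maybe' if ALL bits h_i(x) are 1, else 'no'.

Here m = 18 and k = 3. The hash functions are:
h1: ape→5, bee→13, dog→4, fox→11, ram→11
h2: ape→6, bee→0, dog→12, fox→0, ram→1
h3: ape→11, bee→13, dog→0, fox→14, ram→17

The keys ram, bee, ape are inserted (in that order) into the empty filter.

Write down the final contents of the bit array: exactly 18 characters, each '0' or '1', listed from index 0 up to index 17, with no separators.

Answer: 110001100001010001

Derivation:
Start: bits=000000000000000000
After insert 'ram': sets bits 1 11 17 -> bits=010000000001000001
After insert 'bee': sets bits 0 13 -> bits=110000000001010001
After insert 'ape': sets bits 5 6 11 -> bits=110001100001010001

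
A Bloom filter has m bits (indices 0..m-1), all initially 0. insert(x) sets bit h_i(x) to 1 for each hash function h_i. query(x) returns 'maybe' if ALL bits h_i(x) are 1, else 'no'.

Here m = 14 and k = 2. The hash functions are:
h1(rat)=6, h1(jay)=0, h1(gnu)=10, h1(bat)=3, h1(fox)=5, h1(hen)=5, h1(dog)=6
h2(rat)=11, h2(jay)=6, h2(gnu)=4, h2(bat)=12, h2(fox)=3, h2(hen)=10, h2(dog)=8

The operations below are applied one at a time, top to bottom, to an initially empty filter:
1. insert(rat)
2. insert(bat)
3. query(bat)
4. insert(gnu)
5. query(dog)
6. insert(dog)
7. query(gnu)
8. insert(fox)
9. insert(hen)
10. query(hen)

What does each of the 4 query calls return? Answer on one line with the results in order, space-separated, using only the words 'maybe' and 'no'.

Start: bits=00000000000000
Op 1: insert rat -> sets bits 6 11 -> bits=00000010000100
Op 2: insert bat -> sets bits 3 12 -> bits=00010010000110
Op 3: query bat -> checks bit3=1, bit12=1 (all 1) -> maybe
Op 4: insert gnu -> sets bits 4 10 -> bits=00011010001110
Op 5: query dog -> checks bit6=1, bit8=0 (has a 0) -> no
Op 6: insert dog -> sets bits 6 8 -> bits=00011010101110
Op 7: query gnu -> checks bit4=1, bit10=1 (all 1) -> maybe
Op 8: insert fox -> sets bits 3 5 -> bits=00011110101110
Op 9: insert hen -> sets bits 5 10 -> bits=00011110101110
Op 10: query hen -> checks bit5=1, bit10=1 (all 1) -> maybe
Query results in order: maybe no maybe maybe

Answer: maybe no maybe maybe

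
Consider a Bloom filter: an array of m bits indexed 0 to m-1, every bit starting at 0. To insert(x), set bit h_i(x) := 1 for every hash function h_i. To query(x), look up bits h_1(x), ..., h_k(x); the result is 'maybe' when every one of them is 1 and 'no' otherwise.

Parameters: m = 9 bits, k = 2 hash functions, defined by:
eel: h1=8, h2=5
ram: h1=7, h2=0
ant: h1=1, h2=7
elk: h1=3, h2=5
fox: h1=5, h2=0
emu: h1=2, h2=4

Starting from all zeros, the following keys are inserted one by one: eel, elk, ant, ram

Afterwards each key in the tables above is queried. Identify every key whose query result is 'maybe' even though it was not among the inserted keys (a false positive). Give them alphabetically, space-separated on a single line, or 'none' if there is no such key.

Start: bits=000000000
After insert 'eel': sets bits 5 8 -> bits=000001001
After insert 'elk': sets bits 3 5 -> bits=000101001
After insert 'ant': sets bits 1 7 -> bits=010101011
After insert 'ram': sets bits 0 7 -> bits=110101011
Not inserted: emu fox — query each against bits=110101011:
query emu: checks bit2=0, bit4=0 (has a 0) -> no => not a false positive
query fox: checks bit0=1, bit5=1 (all 1) -> maybe => FALSE POSITIVE
False positives (alphabetical): fox

Answer: fox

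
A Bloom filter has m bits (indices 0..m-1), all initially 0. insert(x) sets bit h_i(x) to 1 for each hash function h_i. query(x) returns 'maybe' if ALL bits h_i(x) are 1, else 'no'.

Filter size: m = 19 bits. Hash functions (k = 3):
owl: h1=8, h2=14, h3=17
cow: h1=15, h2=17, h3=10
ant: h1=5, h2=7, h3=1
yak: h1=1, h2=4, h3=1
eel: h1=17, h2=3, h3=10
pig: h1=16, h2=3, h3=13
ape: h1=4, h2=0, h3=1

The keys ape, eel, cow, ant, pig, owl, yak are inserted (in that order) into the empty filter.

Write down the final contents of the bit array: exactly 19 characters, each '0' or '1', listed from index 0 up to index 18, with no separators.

Start: bits=0000000000000000000
After insert 'ape': sets bits 0 1 4 -> bits=1100100000000000000
After insert 'eel': sets bits 3 10 17 -> bits=1101100000100000010
After insert 'cow': sets bits 10 15 17 -> bits=1101100000100001010
After insert 'ant': sets bits 1 5 7 -> bits=1101110100100001010
After insert 'pig': sets bits 3 13 16 -> bits=1101110100100101110
After insert 'owl': sets bits 8 14 17 -> bits=1101110110100111110
After insert 'yak': sets bits 1 4 -> bits=1101110110100111110

Answer: 1101110110100111110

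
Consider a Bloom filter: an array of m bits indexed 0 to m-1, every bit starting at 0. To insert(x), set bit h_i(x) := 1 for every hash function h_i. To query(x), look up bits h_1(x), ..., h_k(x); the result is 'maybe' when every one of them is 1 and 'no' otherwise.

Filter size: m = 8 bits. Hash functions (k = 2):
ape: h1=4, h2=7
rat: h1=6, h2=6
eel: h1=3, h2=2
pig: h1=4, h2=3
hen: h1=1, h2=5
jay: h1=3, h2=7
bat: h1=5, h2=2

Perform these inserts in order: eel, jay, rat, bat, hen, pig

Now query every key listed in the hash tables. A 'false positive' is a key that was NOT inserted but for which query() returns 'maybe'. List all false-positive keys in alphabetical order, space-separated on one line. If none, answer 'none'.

Answer: ape

Derivation:
Start: bits=00000000
After insert 'eel': sets bits 2 3 -> bits=00110000
After insert 'jay': sets bits 3 7 -> bits=00110001
After insert 'rat': sets bits 6 -> bits=00110011
After insert 'bat': sets bits 2 5 -> bits=00110111
After insert 'hen': sets bits 1 5 -> bits=01110111
After insert 'pig': sets bits 3 4 -> bits=01111111
Not inserted: ape — query each against bits=01111111:
query ape: checks bit4=1, bit7=1 (all 1) -> maybe => FALSE POSITIVE
False positives (alphabetical): ape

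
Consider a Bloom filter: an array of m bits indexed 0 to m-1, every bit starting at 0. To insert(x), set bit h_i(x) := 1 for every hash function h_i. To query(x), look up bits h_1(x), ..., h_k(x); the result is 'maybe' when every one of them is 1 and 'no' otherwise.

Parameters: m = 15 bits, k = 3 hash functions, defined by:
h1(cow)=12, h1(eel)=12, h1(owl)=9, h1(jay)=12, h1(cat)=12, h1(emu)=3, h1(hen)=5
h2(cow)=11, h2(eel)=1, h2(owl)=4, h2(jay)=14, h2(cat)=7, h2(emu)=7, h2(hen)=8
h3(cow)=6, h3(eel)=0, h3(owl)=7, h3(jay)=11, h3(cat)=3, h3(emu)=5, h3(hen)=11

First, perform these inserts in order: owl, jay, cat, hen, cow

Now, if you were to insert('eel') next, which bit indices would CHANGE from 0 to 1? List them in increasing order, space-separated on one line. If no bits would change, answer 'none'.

Start: bits=000000000000000
After insert 'owl': sets bits 4 7 9 -> bits=000010010100000
After insert 'jay': sets bits 11 12 14 -> bits=000010010101101
After insert 'cat': sets bits 3 7 12 -> bits=000110010101101
After insert 'hen': sets bits 5 8 11 -> bits=000111011101101
After insert 'cow': sets bits 6 11 12 -> bits=000111111101101
insert 'eel' would touch bits 0 1 12; currently bit0=0, bit1=0, bit12=1
Bits that are 0 among those (would change 0->1): 0 1

Answer: 0 1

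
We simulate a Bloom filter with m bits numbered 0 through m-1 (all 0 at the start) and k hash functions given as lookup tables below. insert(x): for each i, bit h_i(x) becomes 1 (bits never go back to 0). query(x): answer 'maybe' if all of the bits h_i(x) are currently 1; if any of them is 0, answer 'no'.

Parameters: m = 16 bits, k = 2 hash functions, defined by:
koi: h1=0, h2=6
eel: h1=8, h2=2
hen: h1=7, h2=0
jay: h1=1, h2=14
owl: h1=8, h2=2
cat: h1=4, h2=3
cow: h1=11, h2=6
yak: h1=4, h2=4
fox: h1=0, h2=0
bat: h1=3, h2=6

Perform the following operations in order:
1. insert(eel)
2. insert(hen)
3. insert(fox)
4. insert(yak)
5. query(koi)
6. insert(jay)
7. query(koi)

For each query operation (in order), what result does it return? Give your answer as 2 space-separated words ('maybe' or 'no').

Answer: no no

Derivation:
Start: bits=0000000000000000
Op 1: insert eel -> sets bits 2 8 -> bits=0010000010000000
Op 2: insert hen -> sets bits 0 7 -> bits=1010000110000000
Op 3: insert fox -> sets bits 0 -> bits=1010000110000000
Op 4: insert yak -> sets bits 4 -> bits=1010100110000000
Op 5: query koi -> checks bit0=1, bit6=0 (has a 0) -> no
Op 6: insert jay -> sets bits 1 14 -> bits=1110100110000010
Op 7: query koi -> checks bit0=1, bit6=0 (has a 0) -> no
Query results in order: no no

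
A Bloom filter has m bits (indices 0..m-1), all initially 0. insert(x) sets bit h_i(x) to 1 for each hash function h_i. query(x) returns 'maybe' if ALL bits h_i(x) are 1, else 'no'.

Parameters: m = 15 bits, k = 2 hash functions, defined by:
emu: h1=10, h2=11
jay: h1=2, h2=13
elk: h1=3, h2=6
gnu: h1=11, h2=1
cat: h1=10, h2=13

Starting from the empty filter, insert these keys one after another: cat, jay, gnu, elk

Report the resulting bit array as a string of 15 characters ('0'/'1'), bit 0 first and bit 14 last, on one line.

Start: bits=000000000000000
After insert 'cat': sets bits 10 13 -> bits=000000000010010
After insert 'jay': sets bits 2 13 -> bits=001000000010010
After insert 'gnu': sets bits 1 11 -> bits=011000000011010
After insert 'elk': sets bits 3 6 -> bits=011100100011010

Answer: 011100100011010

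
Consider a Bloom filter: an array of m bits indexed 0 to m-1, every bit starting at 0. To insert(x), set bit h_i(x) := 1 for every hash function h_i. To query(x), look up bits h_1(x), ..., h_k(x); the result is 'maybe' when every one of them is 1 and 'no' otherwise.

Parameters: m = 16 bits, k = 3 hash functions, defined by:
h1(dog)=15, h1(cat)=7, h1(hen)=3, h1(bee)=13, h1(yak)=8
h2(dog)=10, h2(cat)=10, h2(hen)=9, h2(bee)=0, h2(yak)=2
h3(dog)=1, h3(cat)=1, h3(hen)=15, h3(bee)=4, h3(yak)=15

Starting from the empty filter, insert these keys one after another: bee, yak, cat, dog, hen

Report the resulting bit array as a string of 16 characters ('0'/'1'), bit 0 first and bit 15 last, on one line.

Answer: 1111100111100101

Derivation:
Start: bits=0000000000000000
After insert 'bee': sets bits 0 4 13 -> bits=1000100000000100
After insert 'yak': sets bits 2 8 15 -> bits=1010100010000101
After insert 'cat': sets bits 1 7 10 -> bits=1110100110100101
After insert 'dog': sets bits 1 10 15 -> bits=1110100110100101
After insert 'hen': sets bits 3 9 15 -> bits=1111100111100101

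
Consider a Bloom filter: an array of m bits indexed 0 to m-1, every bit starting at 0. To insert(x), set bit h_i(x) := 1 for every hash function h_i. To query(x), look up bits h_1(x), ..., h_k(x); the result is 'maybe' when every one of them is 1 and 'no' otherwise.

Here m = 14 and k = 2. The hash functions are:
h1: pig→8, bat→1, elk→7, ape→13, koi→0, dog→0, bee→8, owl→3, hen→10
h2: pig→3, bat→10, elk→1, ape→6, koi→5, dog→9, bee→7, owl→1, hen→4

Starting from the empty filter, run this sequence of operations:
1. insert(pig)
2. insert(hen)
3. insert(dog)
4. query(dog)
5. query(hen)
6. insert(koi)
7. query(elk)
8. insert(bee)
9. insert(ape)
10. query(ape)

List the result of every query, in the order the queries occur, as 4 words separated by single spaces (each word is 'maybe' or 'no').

Answer: maybe maybe no maybe

Derivation:
Start: bits=00000000000000
Op 1: insert pig -> sets bits 3 8 -> bits=00010000100000
Op 2: insert hen -> sets bits 4 10 -> bits=00011000101000
Op 3: insert dog -> sets bits 0 9 -> bits=10011000111000
Op 4: query dog -> checks bit0=1, bit9=1 (all 1) -> maybe
Op 5: query hen -> checks bit4=1, bit10=1 (all 1) -> maybe
Op 6: insert koi -> sets bits 0 5 -> bits=10011100111000
Op 7: query elk -> checks bit1=0, bit7=0 (has a 0) -> no
Op 8: insert bee -> sets bits 7 8 -> bits=10011101111000
Op 9: insert ape -> sets bits 6 13 -> bits=10011111111001
Op 10: query ape -> checks bit6=1, bit13=1 (all 1) -> maybe
Query results in order: maybe maybe no maybe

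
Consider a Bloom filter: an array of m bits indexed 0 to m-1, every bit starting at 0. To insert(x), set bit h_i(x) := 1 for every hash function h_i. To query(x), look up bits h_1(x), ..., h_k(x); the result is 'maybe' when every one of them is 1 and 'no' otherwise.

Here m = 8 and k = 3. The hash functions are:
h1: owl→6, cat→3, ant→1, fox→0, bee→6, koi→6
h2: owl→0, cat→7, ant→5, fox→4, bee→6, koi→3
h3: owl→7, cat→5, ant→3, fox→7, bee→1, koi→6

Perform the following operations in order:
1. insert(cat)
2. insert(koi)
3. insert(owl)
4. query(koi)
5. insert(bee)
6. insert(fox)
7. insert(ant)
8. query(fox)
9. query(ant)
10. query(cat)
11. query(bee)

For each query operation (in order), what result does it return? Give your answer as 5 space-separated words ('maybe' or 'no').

Answer: maybe maybe maybe maybe maybe

Derivation:
Start: bits=00000000
Op 1: insert cat -> sets bits 3 5 7 -> bits=00010101
Op 2: insert koi -> sets bits 3 6 -> bits=00010111
Op 3: insert owl -> sets bits 0 6 7 -> bits=10010111
Op 4: query koi -> checks bit3=1, bit6=1 (all 1) -> maybe
Op 5: insert bee -> sets bits 1 6 -> bits=11010111
Op 6: insert fox -> sets bits 0 4 7 -> bits=11011111
Op 7: insert ant -> sets bits 1 3 5 -> bits=11011111
Op 8: query fox -> checks bit0=1, bit4=1, bit7=1 (all 1) -> maybe
Op 9: query ant -> checks bit1=1, bit3=1, bit5=1 (all 1) -> maybe
Op 10: query cat -> checks bit3=1, bit5=1, bit7=1 (all 1) -> maybe
Op 11: query bee -> checks bit1=1, bit6=1 (all 1) -> maybe
Query results in order: maybe maybe maybe maybe maybe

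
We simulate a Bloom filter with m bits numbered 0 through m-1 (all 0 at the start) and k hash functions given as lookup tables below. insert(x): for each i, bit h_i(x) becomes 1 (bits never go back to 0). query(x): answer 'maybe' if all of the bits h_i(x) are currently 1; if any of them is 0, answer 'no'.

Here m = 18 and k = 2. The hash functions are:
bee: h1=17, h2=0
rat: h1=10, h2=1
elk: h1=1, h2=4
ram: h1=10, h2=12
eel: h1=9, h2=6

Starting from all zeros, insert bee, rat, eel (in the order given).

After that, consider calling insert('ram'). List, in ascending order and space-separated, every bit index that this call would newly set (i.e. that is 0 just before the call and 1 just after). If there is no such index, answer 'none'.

Start: bits=000000000000000000
After insert 'bee': sets bits 0 17 -> bits=100000000000000001
After insert 'rat': sets bits 1 10 -> bits=110000000010000001
After insert 'eel': sets bits 6 9 -> bits=110000100110000001
insert 'ram' would touch bits 10 12; currently bit10=1, bit12=0
Bits that are 0 among those (would change 0->1): 12

Answer: 12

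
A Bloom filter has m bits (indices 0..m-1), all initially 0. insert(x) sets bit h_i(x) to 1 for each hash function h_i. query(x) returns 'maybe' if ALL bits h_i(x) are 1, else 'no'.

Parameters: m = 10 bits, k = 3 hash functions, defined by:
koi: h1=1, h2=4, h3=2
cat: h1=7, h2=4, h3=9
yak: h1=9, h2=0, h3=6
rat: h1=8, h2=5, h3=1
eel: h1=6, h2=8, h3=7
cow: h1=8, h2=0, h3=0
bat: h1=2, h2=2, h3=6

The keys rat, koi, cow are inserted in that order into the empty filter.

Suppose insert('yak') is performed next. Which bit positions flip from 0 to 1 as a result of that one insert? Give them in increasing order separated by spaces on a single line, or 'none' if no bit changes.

Answer: 6 9

Derivation:
Start: bits=0000000000
After insert 'rat': sets bits 1 5 8 -> bits=0100010010
After insert 'koi': sets bits 1 2 4 -> bits=0110110010
After insert 'cow': sets bits 0 8 -> bits=1110110010
insert 'yak' would touch bits 0 6 9; currently bit0=1, bit6=0, bit9=0
Bits that are 0 among those (would change 0->1): 6 9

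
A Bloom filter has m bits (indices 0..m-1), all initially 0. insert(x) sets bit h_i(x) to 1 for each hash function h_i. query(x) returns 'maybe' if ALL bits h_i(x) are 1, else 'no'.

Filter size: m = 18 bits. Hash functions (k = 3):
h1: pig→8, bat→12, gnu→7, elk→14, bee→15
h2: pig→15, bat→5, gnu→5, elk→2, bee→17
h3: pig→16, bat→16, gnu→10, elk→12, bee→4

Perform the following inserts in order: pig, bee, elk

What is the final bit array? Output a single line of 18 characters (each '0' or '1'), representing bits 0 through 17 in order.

Start: bits=000000000000000000
After insert 'pig': sets bits 8 15 16 -> bits=000000001000000110
After insert 'bee': sets bits 4 15 17 -> bits=000010001000000111
After insert 'elk': sets bits 2 12 14 -> bits=001010001000101111

Answer: 001010001000101111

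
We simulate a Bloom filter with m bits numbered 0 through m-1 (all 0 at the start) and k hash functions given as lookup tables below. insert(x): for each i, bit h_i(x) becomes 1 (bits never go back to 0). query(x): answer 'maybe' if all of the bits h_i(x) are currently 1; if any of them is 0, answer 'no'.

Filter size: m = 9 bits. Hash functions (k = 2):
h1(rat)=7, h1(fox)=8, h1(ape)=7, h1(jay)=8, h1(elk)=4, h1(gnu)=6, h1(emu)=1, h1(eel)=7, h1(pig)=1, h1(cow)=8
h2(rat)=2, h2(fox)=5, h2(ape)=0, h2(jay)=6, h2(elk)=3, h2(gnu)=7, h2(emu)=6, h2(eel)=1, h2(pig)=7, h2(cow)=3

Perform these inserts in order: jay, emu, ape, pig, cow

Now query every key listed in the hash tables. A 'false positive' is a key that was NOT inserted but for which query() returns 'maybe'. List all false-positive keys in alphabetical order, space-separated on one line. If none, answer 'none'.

Start: bits=000000000
After insert 'jay': sets bits 6 8 -> bits=000000101
After insert 'emu': sets bits 1 6 -> bits=010000101
After insert 'ape': sets bits 0 7 -> bits=110000111
After insert 'pig': sets bits 1 7 -> bits=110000111
After insert 'cow': sets bits 3 8 -> bits=110100111
Not inserted: eel elk fox gnu rat — query each against bits=110100111:
query eel: checks bit1=1, bit7=1 (all 1) -> maybe => FALSE POSITIVE
query elk: checks bit3=1, bit4=0 (has a 0) -> no => not a false positive
query fox: checks bit5=0, bit8=1 (has a 0) -> no => not a false positive
query gnu: checks bit6=1, bit7=1 (all 1) -> maybe => FALSE POSITIVE
query rat: checks bit2=0, bit7=1 (has a 0) -> no => not a false positive
False positives (alphabetical): eel gnu

Answer: eel gnu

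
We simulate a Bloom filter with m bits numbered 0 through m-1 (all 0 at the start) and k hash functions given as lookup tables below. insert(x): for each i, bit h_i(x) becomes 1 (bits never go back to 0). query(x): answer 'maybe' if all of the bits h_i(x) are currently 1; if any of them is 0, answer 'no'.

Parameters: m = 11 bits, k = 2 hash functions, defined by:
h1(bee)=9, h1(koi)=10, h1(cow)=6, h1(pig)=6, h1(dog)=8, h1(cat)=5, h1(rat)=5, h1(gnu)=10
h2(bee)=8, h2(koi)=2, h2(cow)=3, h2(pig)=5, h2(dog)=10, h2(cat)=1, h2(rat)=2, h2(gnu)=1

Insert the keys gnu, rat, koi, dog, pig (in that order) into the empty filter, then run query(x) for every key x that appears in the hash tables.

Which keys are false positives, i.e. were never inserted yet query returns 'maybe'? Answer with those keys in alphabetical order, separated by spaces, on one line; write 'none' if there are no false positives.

Answer: cat

Derivation:
Start: bits=00000000000
After insert 'gnu': sets bits 1 10 -> bits=01000000001
After insert 'rat': sets bits 2 5 -> bits=01100100001
After insert 'koi': sets bits 2 10 -> bits=01100100001
After insert 'dog': sets bits 8 10 -> bits=01100100101
After insert 'pig': sets bits 5 6 -> bits=01100110101
Not inserted: bee cat cow — query each against bits=01100110101:
query bee: checks bit8=1, bit9=0 (has a 0) -> no => not a false positive
query cat: checks bit1=1, bit5=1 (all 1) -> maybe => FALSE POSITIVE
query cow: checks bit3=0, bit6=1 (has a 0) -> no => not a false positive
False positives (alphabetical): cat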